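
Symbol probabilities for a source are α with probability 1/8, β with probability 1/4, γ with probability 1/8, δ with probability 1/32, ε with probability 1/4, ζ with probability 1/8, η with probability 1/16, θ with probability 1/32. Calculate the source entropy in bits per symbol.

Each probability is a power of 1/2, so log₂(1/p) is an integer.
H = Σ p·log₂(1/p) = 1/8·3 + 1/4·2 + 1/8·3 + 1/32·5 + 1/4·2 + 1/8·3 + 1/16·4 + 1/32·5 = 2.6875 bits.

2.6875 bits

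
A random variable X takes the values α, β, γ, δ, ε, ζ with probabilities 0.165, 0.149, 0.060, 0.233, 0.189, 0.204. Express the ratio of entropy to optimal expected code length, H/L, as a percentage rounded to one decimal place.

97.3%

Entropy H = −Σ p log₂ p ≈ 2.4935 bits.
Huffman merges: 3/50+149/1000→209/1000; 33/200+189/1000→177/500; 51/250+209/1000→413/1000; 233/1000+177/500→587/1000; 413/1000+587/1000→1. L = 2563/1000 ≈ 2.5630.
Efficiency = H/L = 2.4935/2.5630 = 97.3%.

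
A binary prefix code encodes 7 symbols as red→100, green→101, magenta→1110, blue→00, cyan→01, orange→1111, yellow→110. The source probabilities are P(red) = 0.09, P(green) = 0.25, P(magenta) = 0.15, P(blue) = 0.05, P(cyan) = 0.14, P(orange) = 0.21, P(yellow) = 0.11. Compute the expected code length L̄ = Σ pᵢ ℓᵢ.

3.17 bits/symbol

L̄ = Σ pᵢ·ℓᵢ = 0.09·3 + 0.25·3 + 0.15·4 + 0.05·2 + 0.14·2 + 0.21·4 + 0.11·3 = 3.17 bits/symbol.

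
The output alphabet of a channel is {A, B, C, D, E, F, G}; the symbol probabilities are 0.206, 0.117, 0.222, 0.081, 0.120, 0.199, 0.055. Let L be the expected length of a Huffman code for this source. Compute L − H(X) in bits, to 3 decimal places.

0.040 bits

Entropy H = −Σ p log₂ p ≈ 2.6682 bits.
Huffman merges: 11/200+81/1000→17/125; 117/1000+3/25→237/1000; 17/125+199/1000→67/200; 103/500+111/500→107/250; 237/1000+67/200→143/250; 107/250+143/250→1. L = 677/250 ≈ 2.7080.
L − H = 2.7080 − 2.6682 = 0.040 bits.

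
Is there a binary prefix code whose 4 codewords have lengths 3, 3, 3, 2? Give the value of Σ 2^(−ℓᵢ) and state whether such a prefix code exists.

With common denominator 2^3 = 8: Σ 2^(−ℓᵢ) = 1/8 + 1/8 + 1/8 + 2/8 = 5/8 = 0.625.
Kraft's inequality requires Σ ≤ 1; here Σ = 0.625 ≤ 1, so such a prefix code exists.

0.625; yes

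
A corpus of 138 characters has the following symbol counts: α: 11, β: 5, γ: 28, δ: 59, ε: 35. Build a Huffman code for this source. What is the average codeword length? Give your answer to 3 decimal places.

Probabilities are the counts divided by 138.
Repeatedly combine the two least-probable nodes; the expected code length is the sum of the merged weights.
merge 5/138 + 11/138 → 8/69
merge 8/69 + 14/69 → 22/69
merge 35/138 + 22/69 → 79/138
merge 59/138 + 79/138 → 1
L = 8/69 + 22/69 + 79/138 + 1 = 277/138 ≈ 2.007 bits/symbol.

2.007 bits/symbol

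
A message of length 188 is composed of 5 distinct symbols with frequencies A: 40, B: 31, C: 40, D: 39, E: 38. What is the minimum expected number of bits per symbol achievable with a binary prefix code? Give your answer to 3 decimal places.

Probabilities are the counts divided by 188.
Repeatedly combine the two least-probable nodes; the expected code length is the sum of the merged weights.
merge 31/188 + 19/94 → 69/188
merge 39/188 + 10/47 → 79/188
merge 10/47 + 69/188 → 109/188
merge 79/188 + 109/188 → 1
L = 69/188 + 79/188 + 109/188 + 1 = 445/188 ≈ 2.367 bits/symbol.

2.367 bits/symbol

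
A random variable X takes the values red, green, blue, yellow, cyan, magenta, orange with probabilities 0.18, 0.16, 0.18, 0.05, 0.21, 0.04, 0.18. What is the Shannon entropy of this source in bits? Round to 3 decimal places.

H = −Σ pᵢ log₂ pᵢ.
−0.18·log₂(0.18) = 0.4453
−0.16·log₂(0.16) = 0.4230
−0.18·log₂(0.18) = 0.4453
−0.05·log₂(0.05) = 0.2161
−0.21·log₂(0.21) = 0.4728
−0.04·log₂(0.04) = 0.1858
−0.18·log₂(0.18) = 0.4453
Sum ≈ 2.6336 → 2.634 bits.

2.634 bits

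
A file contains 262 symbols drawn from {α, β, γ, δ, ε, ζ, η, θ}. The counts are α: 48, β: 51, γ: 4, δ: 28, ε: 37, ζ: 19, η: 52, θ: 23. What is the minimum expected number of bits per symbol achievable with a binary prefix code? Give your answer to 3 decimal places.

2.870 bits/symbol

Probabilities are the counts divided by 262.
Repeatedly combine the two least-probable nodes; the expected code length is the sum of the merged weights.
merge 2/131 + 19/262 → 23/262
merge 23/262 + 23/262 → 23/131
merge 14/131 + 37/262 → 65/262
merge 23/131 + 24/131 → 47/131
merge 51/262 + 26/131 → 103/262
merge 65/262 + 47/131 → 159/262
merge 103/262 + 159/262 → 1
L = 23/262 + 23/131 + 65/262 + 47/131 + 103/262 + 159/262 + 1 = 376/131 ≈ 2.870 bits/symbol.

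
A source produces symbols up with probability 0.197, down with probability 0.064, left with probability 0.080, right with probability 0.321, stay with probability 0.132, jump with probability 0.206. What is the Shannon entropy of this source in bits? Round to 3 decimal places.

H = −Σ pᵢ log₂ pᵢ.
−0.197·log₂(0.197) = 0.4617
−0.064·log₂(0.064) = 0.2538
−0.080·log₂(0.080) = 0.2915
−0.321·log₂(0.321) = 0.5262
−0.132·log₂(0.132) = 0.3856
−0.206·log₂(0.206) = 0.4695
Sum ≈ 2.3884 → 2.388 bits.

2.388 bits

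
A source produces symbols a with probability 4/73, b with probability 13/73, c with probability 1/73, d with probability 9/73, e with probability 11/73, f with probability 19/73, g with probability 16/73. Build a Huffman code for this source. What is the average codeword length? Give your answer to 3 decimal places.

2.589 bits/symbol

Repeatedly combine the two least-probable nodes; the expected code length is the sum of the merged weights.
merge 1/73 + 4/73 → 5/73
merge 5/73 + 9/73 → 14/73
merge 11/73 + 13/73 → 24/73
merge 14/73 + 16/73 → 30/73
merge 19/73 + 24/73 → 43/73
merge 30/73 + 43/73 → 1
L = 5/73 + 14/73 + 24/73 + 30/73 + 43/73 + 1 = 189/73 ≈ 2.589 bits/symbol.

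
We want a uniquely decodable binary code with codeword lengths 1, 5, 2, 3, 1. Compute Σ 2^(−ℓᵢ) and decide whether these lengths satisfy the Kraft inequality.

1.40625; no

With common denominator 2^5 = 32: Σ 2^(−ℓᵢ) = 16/32 + 1/32 + 8/32 + 4/32 + 16/32 = 45/32 = 1.40625.
Kraft's inequality requires Σ ≤ 1; here Σ = 1.40625 > 1, so no such prefix code exists.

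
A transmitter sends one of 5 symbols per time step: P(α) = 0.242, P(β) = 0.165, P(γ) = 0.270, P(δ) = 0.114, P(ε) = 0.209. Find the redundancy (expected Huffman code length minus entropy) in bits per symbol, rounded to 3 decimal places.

Entropy H = −Σ p log₂ p ≈ 2.2634 bits.
Huffman merges: 57/500+33/200→279/1000; 209/1000+121/500→451/1000; 27/100+279/1000→549/1000; 451/1000+549/1000→1. L = 2279/1000 ≈ 2.2790.
L − H = 2.2790 − 2.2634 = 0.016 bits.

0.016 bits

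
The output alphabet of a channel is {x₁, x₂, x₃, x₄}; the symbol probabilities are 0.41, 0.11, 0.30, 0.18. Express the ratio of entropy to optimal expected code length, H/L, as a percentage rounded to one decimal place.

98.1%

Entropy H = −Σ p log₂ p ≈ 1.8441 bits.
Huffman merges: 11/100+9/50→29/100; 29/100+3/10→59/100; 41/100+59/100→1. L = 47/25 ≈ 1.8800.
Efficiency = H/L = 1.8441/1.8800 = 98.1%.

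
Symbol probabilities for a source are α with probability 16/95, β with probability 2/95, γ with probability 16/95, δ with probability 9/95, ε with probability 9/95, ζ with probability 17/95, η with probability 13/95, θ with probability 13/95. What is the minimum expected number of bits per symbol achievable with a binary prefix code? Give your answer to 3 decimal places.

Repeatedly combine the two least-probable nodes; the expected code length is the sum of the merged weights.
merge 2/95 + 9/95 → 11/95
merge 9/95 + 11/95 → 4/19
merge 13/95 + 13/95 → 26/95
merge 16/95 + 16/95 → 32/95
merge 17/95 + 4/19 → 37/95
merge 26/95 + 32/95 → 58/95
merge 37/95 + 58/95 → 1
L = 11/95 + 4/19 + 26/95 + 32/95 + 37/95 + 58/95 + 1 = 279/95 ≈ 2.937 bits/symbol.

2.937 bits/symbol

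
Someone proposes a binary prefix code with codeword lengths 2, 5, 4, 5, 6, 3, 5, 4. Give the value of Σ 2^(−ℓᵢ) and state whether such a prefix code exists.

0.609375; yes

With common denominator 2^6 = 64: Σ 2^(−ℓᵢ) = 16/64 + 2/64 + 4/64 + 2/64 + 1/64 + 8/64 + 2/64 + 4/64 = 39/64 = 0.609375.
Kraft's inequality requires Σ ≤ 1; here Σ = 0.609375 ≤ 1, so such a prefix code exists.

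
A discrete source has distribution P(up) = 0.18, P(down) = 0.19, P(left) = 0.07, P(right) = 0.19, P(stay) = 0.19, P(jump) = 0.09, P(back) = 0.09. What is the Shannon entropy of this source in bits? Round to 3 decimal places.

H = −Σ pᵢ log₂ pᵢ.
−0.18·log₂(0.18) = 0.4453
−0.19·log₂(0.19) = 0.4552
−0.07·log₂(0.07) = 0.2686
−0.19·log₂(0.19) = 0.4552
−0.19·log₂(0.19) = 0.4552
−0.09·log₂(0.09) = 0.3127
−0.09·log₂(0.09) = 0.3127
Sum ≈ 2.7048 → 2.705 bits.

2.705 bits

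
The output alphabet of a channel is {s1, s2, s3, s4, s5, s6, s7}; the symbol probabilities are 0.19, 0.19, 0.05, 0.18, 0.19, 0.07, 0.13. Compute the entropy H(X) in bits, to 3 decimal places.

H = −Σ pᵢ log₂ pᵢ.
−0.19·log₂(0.19) = 0.4552
−0.19·log₂(0.19) = 0.4552
−0.05·log₂(0.05) = 0.2161
−0.18·log₂(0.18) = 0.4453
−0.19·log₂(0.19) = 0.4552
−0.07·log₂(0.07) = 0.2686
−0.13·log₂(0.13) = 0.3826
Sum ≈ 2.6783 → 2.678 bits.

2.678 bits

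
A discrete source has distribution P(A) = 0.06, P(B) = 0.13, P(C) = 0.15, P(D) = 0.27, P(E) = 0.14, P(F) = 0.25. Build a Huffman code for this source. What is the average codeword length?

2.48 bits/symbol

Repeatedly combine the two least-probable nodes; the expected code length is the sum of the merged weights.
merge 3/50 + 13/100 → 19/100
merge 7/50 + 3/20 → 29/100
merge 19/100 + 1/4 → 11/25
merge 27/100 + 29/100 → 14/25
merge 11/25 + 14/25 → 1
L = 19/100 + 29/100 + 11/25 + 14/25 + 1 = 62/25 = 2.48 bits/symbol.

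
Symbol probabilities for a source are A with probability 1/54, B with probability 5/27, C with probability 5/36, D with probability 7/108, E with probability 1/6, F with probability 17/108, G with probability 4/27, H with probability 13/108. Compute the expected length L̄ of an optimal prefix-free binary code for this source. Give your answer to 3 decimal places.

Repeatedly combine the two least-probable nodes; the expected code length is the sum of the merged weights.
merge 1/54 + 7/108 → 1/12
merge 1/12 + 13/108 → 11/54
merge 5/36 + 4/27 → 31/108
merge 17/108 + 1/6 → 35/108
merge 5/27 + 11/54 → 7/18
merge 31/108 + 35/108 → 11/18
merge 7/18 + 11/18 → 1
L = 1/12 + 11/54 + 31/108 + 35/108 + 7/18 + 11/18 + 1 = 313/108 ≈ 2.898 bits/symbol.

2.898 bits/symbol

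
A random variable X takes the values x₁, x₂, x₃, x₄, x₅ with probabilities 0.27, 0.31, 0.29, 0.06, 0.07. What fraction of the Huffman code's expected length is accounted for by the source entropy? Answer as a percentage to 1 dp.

96.9%

Entropy H = −Σ p log₂ p ≈ 2.0638 bits.
Huffman merges: 3/50+7/100→13/100; 13/100+27/100→2/5; 29/100+31/100→3/5; 2/5+3/5→1. L = 213/100 ≈ 2.1300.
Efficiency = H/L = 2.0638/2.1300 = 96.9%.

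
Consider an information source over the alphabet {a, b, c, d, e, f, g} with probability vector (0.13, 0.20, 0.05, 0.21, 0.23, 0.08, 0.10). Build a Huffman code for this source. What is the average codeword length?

2.69 bits/symbol

Repeatedly combine the two least-probable nodes; the expected code length is the sum of the merged weights.
merge 1/20 + 2/25 → 13/100
merge 1/10 + 13/100 → 23/100
merge 13/100 + 1/5 → 33/100
merge 21/100 + 23/100 → 11/25
merge 23/100 + 33/100 → 14/25
merge 11/25 + 14/25 → 1
L = 13/100 + 23/100 + 33/100 + 11/25 + 14/25 + 1 = 269/100 = 2.69 bits/symbol.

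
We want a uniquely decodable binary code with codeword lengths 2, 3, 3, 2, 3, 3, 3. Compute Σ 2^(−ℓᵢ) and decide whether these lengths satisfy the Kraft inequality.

1.125; no

With common denominator 2^3 = 8: Σ 2^(−ℓᵢ) = 2/8 + 1/8 + 1/8 + 2/8 + 1/8 + 1/8 + 1/8 = 9/8 = 1.125.
Kraft's inequality requires Σ ≤ 1; here Σ = 1.125 > 1, so no such prefix code exists.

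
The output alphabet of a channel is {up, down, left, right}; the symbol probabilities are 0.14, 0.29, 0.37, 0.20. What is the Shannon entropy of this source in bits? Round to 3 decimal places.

H = −Σ pᵢ log₂ pᵢ.
−0.14·log₂(0.14) = 0.3971
−0.29·log₂(0.29) = 0.5179
−0.37·log₂(0.37) = 0.5307
−0.20·log₂(0.20) = 0.4644
Sum ≈ 1.9101 → 1.910 bits.

1.910 bits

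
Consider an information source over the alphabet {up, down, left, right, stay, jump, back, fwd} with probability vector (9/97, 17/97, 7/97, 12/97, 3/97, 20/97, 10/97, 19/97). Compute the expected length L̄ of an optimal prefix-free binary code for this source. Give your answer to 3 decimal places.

2.897 bits/symbol

Repeatedly combine the two least-probable nodes; the expected code length is the sum of the merged weights.
merge 3/97 + 7/97 → 10/97
merge 9/97 + 10/97 → 19/97
merge 10/97 + 12/97 → 22/97
merge 17/97 + 19/97 → 36/97
merge 19/97 + 20/97 → 39/97
merge 22/97 + 36/97 → 58/97
merge 39/97 + 58/97 → 1
L = 10/97 + 19/97 + 22/97 + 36/97 + 39/97 + 58/97 + 1 = 281/97 ≈ 2.897 bits/symbol.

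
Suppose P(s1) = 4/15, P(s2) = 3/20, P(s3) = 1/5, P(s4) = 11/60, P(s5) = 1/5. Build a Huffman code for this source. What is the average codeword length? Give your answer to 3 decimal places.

Repeatedly combine the two least-probable nodes; the expected code length is the sum of the merged weights.
merge 3/20 + 11/60 → 1/3
merge 1/5 + 1/5 → 2/5
merge 4/15 + 1/3 → 3/5
merge 2/5 + 3/5 → 1
L = 1/3 + 2/5 + 3/5 + 1 = 7/3 ≈ 2.333 bits/symbol.

2.333 bits/symbol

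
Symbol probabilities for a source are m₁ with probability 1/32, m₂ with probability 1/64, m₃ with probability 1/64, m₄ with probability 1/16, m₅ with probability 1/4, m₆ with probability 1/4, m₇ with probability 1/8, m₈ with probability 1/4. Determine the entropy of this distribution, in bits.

2.46875 bits

Each probability is a power of 1/2, so log₂(1/p) is an integer.
H = Σ p·log₂(1/p) = 1/32·5 + 1/64·6 + 1/64·6 + 1/16·4 + 1/4·2 + 1/4·2 + 1/8·3 + 1/4·2 = 2.46875 bits.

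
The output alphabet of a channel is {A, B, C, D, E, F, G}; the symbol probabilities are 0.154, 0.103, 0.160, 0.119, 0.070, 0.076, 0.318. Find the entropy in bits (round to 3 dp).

2.619 bits

H = −Σ pᵢ log₂ pᵢ.
−0.154·log₂(0.154) = 0.4156
−0.103·log₂(0.103) = 0.3378
−0.160·log₂(0.160) = 0.4230
−0.119·log₂(0.119) = 0.3654
−0.070·log₂(0.070) = 0.2686
−0.076·log₂(0.076) = 0.2826
−0.318·log₂(0.318) = 0.5256
Sum ≈ 2.6186 → 2.619 bits.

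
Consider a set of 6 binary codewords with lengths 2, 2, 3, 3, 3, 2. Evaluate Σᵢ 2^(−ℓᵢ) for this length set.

With common denominator 2^3 = 8: Σ 2^(−ℓᵢ) = 2/8 + 2/8 + 1/8 + 1/8 + 1/8 + 2/8 = 9/8 = 1.125.

1.125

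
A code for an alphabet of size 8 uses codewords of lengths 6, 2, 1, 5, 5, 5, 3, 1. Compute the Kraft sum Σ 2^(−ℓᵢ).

1.484375

With common denominator 2^6 = 64: Σ 2^(−ℓᵢ) = 1/64 + 16/64 + 32/64 + 2/64 + 2/64 + 2/64 + 8/64 + 32/64 = 95/64 = 1.484375.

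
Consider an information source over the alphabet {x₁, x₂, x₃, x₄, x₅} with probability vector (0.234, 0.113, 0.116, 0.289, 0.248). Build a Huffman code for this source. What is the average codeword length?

2.229 bits/symbol

Repeatedly combine the two least-probable nodes; the expected code length is the sum of the merged weights.
merge 113/1000 + 29/250 → 229/1000
merge 229/1000 + 117/500 → 463/1000
merge 31/125 + 289/1000 → 537/1000
merge 463/1000 + 537/1000 → 1
L = 229/1000 + 463/1000 + 537/1000 + 1 = 2229/1000 = 2.229 bits/symbol.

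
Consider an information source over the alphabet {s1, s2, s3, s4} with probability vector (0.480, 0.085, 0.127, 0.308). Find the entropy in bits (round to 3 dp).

1.712 bits

H = −Σ pᵢ log₂ pᵢ.
−0.480·log₂(0.480) = 0.5083
−0.085·log₂(0.085) = 0.3023
−0.127·log₂(0.127) = 0.3781
−0.308·log₂(0.308) = 0.5233
Sum ≈ 1.7119 → 1.712 bits.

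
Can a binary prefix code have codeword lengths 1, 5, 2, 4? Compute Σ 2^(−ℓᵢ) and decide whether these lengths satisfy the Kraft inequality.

0.84375; yes

With common denominator 2^5 = 32: Σ 2^(−ℓᵢ) = 16/32 + 1/32 + 8/32 + 2/32 = 27/32 = 0.84375.
Kraft's inequality requires Σ ≤ 1; here Σ = 0.84375 ≤ 1, so such a prefix code exists.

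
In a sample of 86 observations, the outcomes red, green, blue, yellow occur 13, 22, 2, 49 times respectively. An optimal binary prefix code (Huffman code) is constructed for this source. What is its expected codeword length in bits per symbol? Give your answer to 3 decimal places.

Probabilities are the counts divided by 86.
Repeatedly combine the two least-probable nodes; the expected code length is the sum of the merged weights.
merge 1/43 + 13/86 → 15/86
merge 15/86 + 11/43 → 37/86
merge 37/86 + 49/86 → 1
L = 15/86 + 37/86 + 1 = 69/43 ≈ 1.605 bits/symbol.

1.605 bits/symbol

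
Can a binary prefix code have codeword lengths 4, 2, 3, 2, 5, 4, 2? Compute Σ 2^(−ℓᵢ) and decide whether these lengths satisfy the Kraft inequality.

With common denominator 2^5 = 32: Σ 2^(−ℓᵢ) = 2/32 + 8/32 + 4/32 + 8/32 + 1/32 + 2/32 + 8/32 = 33/32 = 1.03125.
Kraft's inequality requires Σ ≤ 1; here Σ = 1.03125 > 1, so no such prefix code exists.

1.03125; no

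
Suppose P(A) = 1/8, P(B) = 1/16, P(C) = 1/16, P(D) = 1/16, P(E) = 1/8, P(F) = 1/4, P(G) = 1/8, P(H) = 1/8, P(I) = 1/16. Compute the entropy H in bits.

3 bits

Each probability is a power of 1/2, so log₂(1/p) is an integer.
H = Σ p·log₂(1/p) = 1/8·3 + 1/16·4 + 1/16·4 + 1/16·4 + 1/8·3 + 1/4·2 + 1/8·3 + 1/8·3 + 1/16·4 = 3 bits.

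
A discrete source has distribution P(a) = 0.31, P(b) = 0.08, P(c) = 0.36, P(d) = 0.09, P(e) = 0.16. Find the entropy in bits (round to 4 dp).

H = −Σ pᵢ log₂ pᵢ.
−0.31·log₂(0.31) = 0.5238
−0.08·log₂(0.08) = 0.2915
−0.36·log₂(0.36) = 0.5306
−0.09·log₂(0.09) = 0.3127
−0.16·log₂(0.16) = 0.4230
Sum ≈ 2.0816 → 2.0816 bits.

2.0816 bits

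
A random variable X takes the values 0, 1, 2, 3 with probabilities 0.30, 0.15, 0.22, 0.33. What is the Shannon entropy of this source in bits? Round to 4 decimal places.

1.9400 bits

H = −Σ pᵢ log₂ pᵢ.
−0.30·log₂(0.30) = 0.5211
−0.15·log₂(0.15) = 0.4105
−0.22·log₂(0.22) = 0.4806
−0.33·log₂(0.33) = 0.5278
Sum ≈ 1.9400 → 1.9400 bits.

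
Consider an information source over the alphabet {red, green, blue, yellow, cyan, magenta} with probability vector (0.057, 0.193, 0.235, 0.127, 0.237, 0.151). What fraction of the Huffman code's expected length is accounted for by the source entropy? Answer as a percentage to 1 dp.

Entropy H = −Σ p log₂ p ≈ 2.4668 bits.
Huffman merges: 57/1000+127/1000→23/125; 151/1000+23/125→67/200; 193/1000+47/200→107/250; 237/1000+67/200→143/250; 107/250+143/250→1. L = 2519/1000 ≈ 2.5190.
Efficiency = H/L = 2.4668/2.5190 = 97.9%.

97.9%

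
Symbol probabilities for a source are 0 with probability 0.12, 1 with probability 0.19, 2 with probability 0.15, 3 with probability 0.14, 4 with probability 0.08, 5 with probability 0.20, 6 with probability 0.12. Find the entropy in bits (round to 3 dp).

2.753 bits

H = −Σ pᵢ log₂ pᵢ.
−0.12·log₂(0.12) = 0.3671
−0.19·log₂(0.19) = 0.4552
−0.15·log₂(0.15) = 0.4105
−0.14·log₂(0.14) = 0.3971
−0.08·log₂(0.08) = 0.2915
−0.20·log₂(0.20) = 0.4644
−0.12·log₂(0.12) = 0.3671
Sum ≈ 2.7529 → 2.753 bits.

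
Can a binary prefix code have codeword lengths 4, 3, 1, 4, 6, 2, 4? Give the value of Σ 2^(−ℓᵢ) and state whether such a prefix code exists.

With common denominator 2^6 = 64: Σ 2^(−ℓᵢ) = 4/64 + 8/64 + 32/64 + 4/64 + 1/64 + 16/64 + 4/64 = 69/64 = 1.078125.
Kraft's inequality requires Σ ≤ 1; here Σ = 1.078125 > 1, so no such prefix code exists.

1.078125; no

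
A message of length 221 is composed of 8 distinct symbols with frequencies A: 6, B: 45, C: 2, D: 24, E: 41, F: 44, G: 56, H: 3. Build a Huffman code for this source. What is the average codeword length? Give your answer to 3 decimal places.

Probabilities are the counts divided by 221.
Repeatedly combine the two least-probable nodes; the expected code length is the sum of the merged weights.
merge 2/221 + 3/221 → 5/221
merge 5/221 + 6/221 → 11/221
merge 11/221 + 24/221 → 35/221
merge 35/221 + 41/221 → 76/221
merge 44/221 + 45/221 → 89/221
merge 56/221 + 76/221 → 132/221
merge 89/221 + 132/221 → 1
L = 5/221 + 11/221 + 35/221 + 76/221 + 89/221 + 132/221 + 1 = 569/221 ≈ 2.575 bits/symbol.

2.575 bits/symbol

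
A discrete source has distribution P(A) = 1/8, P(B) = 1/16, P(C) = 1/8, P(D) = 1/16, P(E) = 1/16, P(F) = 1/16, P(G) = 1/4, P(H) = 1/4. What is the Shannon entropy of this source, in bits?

2.75 bits

Each probability is a power of 1/2, so log₂(1/p) is an integer.
H = Σ p·log₂(1/p) = 1/8·3 + 1/16·4 + 1/8·3 + 1/16·4 + 1/16·4 + 1/16·4 + 1/4·2 + 1/4·2 = 2.75 bits.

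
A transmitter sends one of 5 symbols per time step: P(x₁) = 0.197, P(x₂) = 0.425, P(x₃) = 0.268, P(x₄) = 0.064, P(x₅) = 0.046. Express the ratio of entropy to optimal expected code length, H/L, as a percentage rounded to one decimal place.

Entropy H = −Σ p log₂ p ≈ 1.9536 bits.
Huffman merges: 23/500+8/125→11/100; 11/100+197/1000→307/1000; 67/250+307/1000→23/40; 17/40+23/40→1. L = 249/125 ≈ 1.9920.
Efficiency = H/L = 1.9536/1.9920 = 98.1%.

98.1%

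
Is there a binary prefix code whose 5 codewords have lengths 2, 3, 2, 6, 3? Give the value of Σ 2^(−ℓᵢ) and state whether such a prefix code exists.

With common denominator 2^6 = 64: Σ 2^(−ℓᵢ) = 16/64 + 8/64 + 16/64 + 1/64 + 8/64 = 49/64 = 0.765625.
Kraft's inequality requires Σ ≤ 1; here Σ = 0.765625 ≤ 1, so such a prefix code exists.

0.765625; yes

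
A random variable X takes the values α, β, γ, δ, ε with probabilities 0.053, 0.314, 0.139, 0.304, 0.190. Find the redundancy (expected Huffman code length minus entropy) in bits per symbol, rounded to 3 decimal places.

Entropy H = −Σ p log₂ p ≈ 2.1225 bits.
Huffman merges: 53/1000+139/1000→24/125; 19/100+24/125→191/500; 38/125+157/500→309/500; 191/500+309/500→1. L = 274/125 ≈ 2.1920.
L − H = 2.1920 − 2.1225 = 0.069 bits.

0.069 bits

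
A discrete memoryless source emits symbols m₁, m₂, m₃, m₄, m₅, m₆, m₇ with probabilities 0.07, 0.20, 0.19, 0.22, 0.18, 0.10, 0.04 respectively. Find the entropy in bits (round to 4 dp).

2.6320 bits

H = −Σ pᵢ log₂ pᵢ.
−0.07·log₂(0.07) = 0.2686
−0.20·log₂(0.20) = 0.4644
−0.19·log₂(0.19) = 0.4552
−0.22·log₂(0.22) = 0.4806
−0.18·log₂(0.18) = 0.4453
−0.10·log₂(0.10) = 0.3322
−0.04·log₂(0.04) = 0.1858
Sum ≈ 2.6320 → 2.6320 bits.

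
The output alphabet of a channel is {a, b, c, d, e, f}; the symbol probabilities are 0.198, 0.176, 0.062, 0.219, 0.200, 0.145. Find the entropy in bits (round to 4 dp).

H = −Σ pᵢ log₂ pᵢ.
−0.198·log₂(0.198) = 0.4626
−0.176·log₂(0.176) = 0.4411
−0.062·log₂(0.062) = 0.2487
−0.219·log₂(0.219) = 0.4798
−0.200·log₂(0.200) = 0.4644
−0.145·log₂(0.145) = 0.4040
Sum ≈ 2.5006 → 2.5006 bits.

2.5006 bits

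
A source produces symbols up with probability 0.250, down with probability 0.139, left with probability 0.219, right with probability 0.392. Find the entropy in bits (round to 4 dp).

1.9052 bits

H = −Σ pᵢ log₂ pᵢ.
−0.250·log₂(0.250) = 0.5000
−0.139·log₂(0.139) = 0.3957
−0.219·log₂(0.219) = 0.4798
−0.392·log₂(0.392) = 0.5296
Sum ≈ 1.9052 → 1.9052 bits.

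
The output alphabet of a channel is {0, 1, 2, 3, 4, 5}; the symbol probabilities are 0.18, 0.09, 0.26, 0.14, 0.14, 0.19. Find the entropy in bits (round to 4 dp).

H = −Σ pᵢ log₂ pᵢ.
−0.18·log₂(0.18) = 0.4453
−0.09·log₂(0.09) = 0.3127
−0.26·log₂(0.26) = 0.5053
−0.14·log₂(0.14) = 0.3971
−0.14·log₂(0.14) = 0.3971
−0.19·log₂(0.19) = 0.4552
Sum ≈ 2.5127 → 2.5127 bits.

2.5127 bits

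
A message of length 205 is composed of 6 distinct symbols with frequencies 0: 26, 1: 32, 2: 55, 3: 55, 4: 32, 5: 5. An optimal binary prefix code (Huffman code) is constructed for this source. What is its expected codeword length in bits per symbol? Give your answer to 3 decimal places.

2.459 bits/symbol

Probabilities are the counts divided by 205.
Repeatedly combine the two least-probable nodes; the expected code length is the sum of the merged weights.
merge 1/41 + 26/205 → 31/205
merge 31/205 + 32/205 → 63/205
merge 32/205 + 11/41 → 87/205
merge 11/41 + 63/205 → 118/205
merge 87/205 + 118/205 → 1
L = 31/205 + 63/205 + 87/205 + 118/205 + 1 = 504/205 ≈ 2.459 bits/symbol.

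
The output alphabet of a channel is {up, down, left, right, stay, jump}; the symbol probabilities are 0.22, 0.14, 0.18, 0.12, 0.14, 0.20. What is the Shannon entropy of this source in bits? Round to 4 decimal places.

H = −Σ pᵢ log₂ pᵢ.
−0.22·log₂(0.22) = 0.4806
−0.14·log₂(0.14) = 0.3971
−0.18·log₂(0.18) = 0.4453
−0.12·log₂(0.12) = 0.3671
−0.14·log₂(0.14) = 0.3971
−0.20·log₂(0.20) = 0.4644
Sum ≈ 2.5516 → 2.5516 bits.

2.5516 bits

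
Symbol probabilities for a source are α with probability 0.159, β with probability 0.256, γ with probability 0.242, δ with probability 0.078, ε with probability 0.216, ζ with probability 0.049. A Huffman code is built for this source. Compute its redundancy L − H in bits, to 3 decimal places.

0.015 bits

Entropy H = −Σ p log₂ p ≈ 2.3982 bits.
Huffman merges: 49/1000+39/500→127/1000; 127/1000+159/1000→143/500; 27/125+121/500→229/500; 32/125+143/500→271/500; 229/500+271/500→1. L = 2413/1000 ≈ 2.4130.
L − H = 2.4130 − 2.3982 = 0.015 bits.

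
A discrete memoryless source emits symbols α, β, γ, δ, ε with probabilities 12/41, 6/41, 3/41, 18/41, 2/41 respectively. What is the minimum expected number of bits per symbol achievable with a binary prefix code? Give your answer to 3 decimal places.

Repeatedly combine the two least-probable nodes; the expected code length is the sum of the merged weights.
merge 2/41 + 3/41 → 5/41
merge 5/41 + 6/41 → 11/41
merge 11/41 + 12/41 → 23/41
merge 18/41 + 23/41 → 1
L = 5/41 + 11/41 + 23/41 + 1 = 80/41 ≈ 1.951 bits/symbol.

1.951 bits/symbol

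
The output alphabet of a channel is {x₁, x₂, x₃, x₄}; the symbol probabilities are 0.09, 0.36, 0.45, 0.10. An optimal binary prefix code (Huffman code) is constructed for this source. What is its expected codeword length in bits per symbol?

Repeatedly combine the two least-probable nodes; the expected code length is the sum of the merged weights.
merge 9/100 + 1/10 → 19/100
merge 19/100 + 9/25 → 11/20
merge 9/20 + 11/20 → 1
L = 19/100 + 11/20 + 1 = 87/50 = 1.74 bits/symbol.

1.74 bits/symbol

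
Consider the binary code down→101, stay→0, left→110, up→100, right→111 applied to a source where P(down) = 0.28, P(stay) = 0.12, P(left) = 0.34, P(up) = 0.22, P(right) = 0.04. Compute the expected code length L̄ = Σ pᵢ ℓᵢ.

L̄ = Σ pᵢ·ℓᵢ = 0.28·3 + 0.12·1 + 0.34·3 + 0.22·3 + 0.04·3 = 2.76 bits/symbol.

2.76 bits/symbol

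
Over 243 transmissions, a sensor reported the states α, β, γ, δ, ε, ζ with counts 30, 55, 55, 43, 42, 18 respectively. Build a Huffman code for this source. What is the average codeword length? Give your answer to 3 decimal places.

2.547 bits/symbol

Probabilities are the counts divided by 243.
Repeatedly combine the two least-probable nodes; the expected code length is the sum of the merged weights.
merge 2/27 + 10/81 → 16/81
merge 14/81 + 43/243 → 85/243
merge 16/81 + 55/243 → 103/243
merge 55/243 + 85/243 → 140/243
merge 103/243 + 140/243 → 1
L = 16/81 + 85/243 + 103/243 + 140/243 + 1 = 619/243 ≈ 2.547 bits/symbol.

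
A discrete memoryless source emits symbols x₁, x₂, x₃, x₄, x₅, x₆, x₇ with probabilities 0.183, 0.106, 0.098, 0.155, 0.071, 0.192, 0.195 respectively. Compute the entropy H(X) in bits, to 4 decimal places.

2.7248 bits

H = −Σ pᵢ log₂ pᵢ.
−0.183·log₂(0.183) = 0.4484
−0.106·log₂(0.106) = 0.3432
−0.098·log₂(0.098) = 0.3284
−0.155·log₂(0.155) = 0.4169
−0.071·log₂(0.071) = 0.2709
−0.192·log₂(0.192) = 0.4571
−0.195·log₂(0.195) = 0.4599
Sum ≈ 2.7248 → 2.7248 bits.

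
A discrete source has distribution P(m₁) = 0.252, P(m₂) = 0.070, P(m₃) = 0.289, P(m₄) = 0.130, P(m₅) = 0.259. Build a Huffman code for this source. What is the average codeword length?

Repeatedly combine the two least-probable nodes; the expected code length is the sum of the merged weights.
merge 7/100 + 13/100 → 1/5
merge 1/5 + 63/250 → 113/250
merge 259/1000 + 289/1000 → 137/250
merge 113/250 + 137/250 → 1
L = 1/5 + 113/250 + 137/250 + 1 = 11/5 = 2.2 bits/symbol.

2.2 bits/symbol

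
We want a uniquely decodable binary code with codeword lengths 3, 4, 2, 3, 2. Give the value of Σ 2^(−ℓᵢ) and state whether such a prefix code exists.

With common denominator 2^4 = 16: Σ 2^(−ℓᵢ) = 2/16 + 1/16 + 4/16 + 2/16 + 4/16 = 13/16 = 0.8125.
Kraft's inequality requires Σ ≤ 1; here Σ = 0.8125 ≤ 1, so such a prefix code exists.

0.8125; yes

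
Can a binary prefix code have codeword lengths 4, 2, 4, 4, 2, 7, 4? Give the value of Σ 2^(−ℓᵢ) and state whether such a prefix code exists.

With common denominator 2^7 = 128: Σ 2^(−ℓᵢ) = 8/128 + 32/128 + 8/128 + 8/128 + 32/128 + 1/128 + 8/128 = 97/128 = 0.7578125.
Kraft's inequality requires Σ ≤ 1; here Σ = 0.7578125 ≤ 1, so such a prefix code exists.

0.7578125; yes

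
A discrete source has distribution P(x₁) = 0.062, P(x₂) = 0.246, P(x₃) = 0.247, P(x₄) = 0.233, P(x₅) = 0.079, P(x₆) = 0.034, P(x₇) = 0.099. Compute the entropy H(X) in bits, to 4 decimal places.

2.5199 bits

H = −Σ pᵢ log₂ pᵢ.
−0.062·log₂(0.062) = 0.2487
−0.246·log₂(0.246) = 0.4977
−0.247·log₂(0.247) = 0.4983
−0.233·log₂(0.233) = 0.4897
−0.079·log₂(0.079) = 0.2893
−0.034·log₂(0.034) = 0.1659
−0.099·log₂(0.099) = 0.3303
Sum ≈ 2.5199 → 2.5199 bits.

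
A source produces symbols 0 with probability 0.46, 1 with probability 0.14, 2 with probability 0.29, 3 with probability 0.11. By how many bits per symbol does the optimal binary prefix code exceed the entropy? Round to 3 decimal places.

Entropy H = −Σ p log₂ p ≈ 1.7806 bits.
Huffman merges: 11/100+7/50→1/4; 1/4+29/100→27/50; 23/50+27/50→1. L = 179/100 ≈ 1.7900.
L − H = 1.7900 − 1.7806 = 0.009 bits.

0.009 bits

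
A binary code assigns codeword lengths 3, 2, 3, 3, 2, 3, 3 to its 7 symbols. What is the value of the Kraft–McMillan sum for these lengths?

With common denominator 2^3 = 8: Σ 2^(−ℓᵢ) = 1/8 + 2/8 + 1/8 + 1/8 + 2/8 + 1/8 + 1/8 = 9/8 = 1.125.

1.125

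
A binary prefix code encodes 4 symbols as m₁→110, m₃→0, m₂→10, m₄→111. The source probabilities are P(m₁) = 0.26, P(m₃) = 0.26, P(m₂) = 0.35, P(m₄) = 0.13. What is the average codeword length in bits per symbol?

2.13 bits/symbol

L̄ = Σ pᵢ·ℓᵢ = 0.26·3 + 0.26·1 + 0.35·2 + 0.13·3 = 2.13 bits/symbol.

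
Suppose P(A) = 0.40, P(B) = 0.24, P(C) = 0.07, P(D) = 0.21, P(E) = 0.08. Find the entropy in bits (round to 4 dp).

H = −Σ pᵢ log₂ pᵢ.
−0.40·log₂(0.40) = 0.5288
−0.24·log₂(0.24) = 0.4941
−0.07·log₂(0.07) = 0.2686
−0.21·log₂(0.21) = 0.4728
−0.08·log₂(0.08) = 0.2915
Sum ≈ 2.0558 → 2.0558 bits.

2.0558 bits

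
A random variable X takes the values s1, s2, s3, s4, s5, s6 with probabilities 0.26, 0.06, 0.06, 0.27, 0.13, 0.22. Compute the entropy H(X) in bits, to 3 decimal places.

H = −Σ pᵢ log₂ pᵢ.
−0.26·log₂(0.26) = 0.5053
−0.06·log₂(0.06) = 0.2435
−0.06·log₂(0.06) = 0.2435
−0.27·log₂(0.27) = 0.5100
−0.13·log₂(0.13) = 0.3826
−0.22·log₂(0.22) = 0.4806
Sum ≈ 2.3656 → 2.366 bits.

2.366 bits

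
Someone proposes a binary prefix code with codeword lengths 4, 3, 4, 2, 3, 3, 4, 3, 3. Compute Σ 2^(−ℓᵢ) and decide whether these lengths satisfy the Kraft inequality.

1.0625; no

With common denominator 2^4 = 16: Σ 2^(−ℓᵢ) = 1/16 + 2/16 + 1/16 + 4/16 + 2/16 + 2/16 + 1/16 + 2/16 + 2/16 = 17/16 = 1.0625.
Kraft's inequality requires Σ ≤ 1; here Σ = 1.0625 > 1, so no such prefix code exists.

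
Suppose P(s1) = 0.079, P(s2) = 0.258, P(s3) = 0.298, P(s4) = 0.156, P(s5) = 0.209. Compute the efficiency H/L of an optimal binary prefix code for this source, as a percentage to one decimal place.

Entropy H = −Σ p log₂ p ≈ 2.2042 bits.
Huffman merges: 79/1000+39/250→47/200; 209/1000+47/200→111/250; 129/500+149/500→139/250; 111/250+139/250→1. L = 447/200 ≈ 2.2350.
Efficiency = H/L = 2.2042/2.2350 = 98.6%.

98.6%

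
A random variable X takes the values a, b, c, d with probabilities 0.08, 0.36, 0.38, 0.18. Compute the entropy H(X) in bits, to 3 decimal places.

H = −Σ pᵢ log₂ pᵢ.
−0.08·log₂(0.08) = 0.2915
−0.36·log₂(0.36) = 0.5306
−0.38·log₂(0.38) = 0.5305
−0.18·log₂(0.18) = 0.4453
Sum ≈ 1.7979 → 1.798 bits.

1.798 bits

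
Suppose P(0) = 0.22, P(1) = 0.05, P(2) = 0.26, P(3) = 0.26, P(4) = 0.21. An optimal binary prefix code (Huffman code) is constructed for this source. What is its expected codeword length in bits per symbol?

2.26 bits/symbol

Repeatedly combine the two least-probable nodes; the expected code length is the sum of the merged weights.
merge 1/20 + 21/100 → 13/50
merge 11/50 + 13/50 → 12/25
merge 13/50 + 13/50 → 13/25
merge 12/25 + 13/25 → 1
L = 13/50 + 12/25 + 13/25 + 1 = 113/50 = 2.26 bits/symbol.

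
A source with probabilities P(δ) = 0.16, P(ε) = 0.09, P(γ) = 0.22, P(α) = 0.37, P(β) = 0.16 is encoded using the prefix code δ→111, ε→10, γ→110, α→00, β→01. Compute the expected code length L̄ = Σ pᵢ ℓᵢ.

2.38 bits/symbol

L̄ = Σ pᵢ·ℓᵢ = 0.16·3 + 0.09·2 + 0.22·3 + 0.37·2 + 0.16·2 = 2.38 bits/symbol.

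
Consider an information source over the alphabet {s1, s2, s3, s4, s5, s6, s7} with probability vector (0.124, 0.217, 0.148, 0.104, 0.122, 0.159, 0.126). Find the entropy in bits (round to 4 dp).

2.7679 bits

H = −Σ pᵢ log₂ pᵢ.
−0.124·log₂(0.124) = 0.3734
−0.217·log₂(0.217) = 0.4783
−0.148·log₂(0.148) = 0.4079
−0.104·log₂(0.104) = 0.3396
−0.122·log₂(0.122) = 0.3703
−0.159·log₂(0.159) = 0.4218
−0.126·log₂(0.126) = 0.3766
Sum ≈ 2.7679 → 2.7679 bits.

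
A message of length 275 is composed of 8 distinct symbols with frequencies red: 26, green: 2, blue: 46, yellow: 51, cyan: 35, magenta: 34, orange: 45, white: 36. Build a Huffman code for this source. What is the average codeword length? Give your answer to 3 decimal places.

Probabilities are the counts divided by 275.
Repeatedly combine the two least-probable nodes; the expected code length is the sum of the merged weights.
merge 2/275 + 26/275 → 28/275
merge 28/275 + 34/275 → 62/275
merge 7/55 + 36/275 → 71/275
merge 9/55 + 46/275 → 91/275
merge 51/275 + 62/275 → 113/275
merge 71/275 + 91/275 → 162/275
merge 113/275 + 162/275 → 1
L = 28/275 + 62/275 + 71/275 + 91/275 + 113/275 + 162/275 + 1 = 802/275 ≈ 2.916 bits/symbol.

2.916 bits/symbol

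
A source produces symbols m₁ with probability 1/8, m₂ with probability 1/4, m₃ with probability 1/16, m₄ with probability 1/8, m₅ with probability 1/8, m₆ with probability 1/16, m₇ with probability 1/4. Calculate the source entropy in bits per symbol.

Each probability is a power of 1/2, so log₂(1/p) is an integer.
H = Σ p·log₂(1/p) = 1/8·3 + 1/4·2 + 1/16·4 + 1/8·3 + 1/8·3 + 1/16·4 + 1/4·2 = 2.625 bits.

2.625 bits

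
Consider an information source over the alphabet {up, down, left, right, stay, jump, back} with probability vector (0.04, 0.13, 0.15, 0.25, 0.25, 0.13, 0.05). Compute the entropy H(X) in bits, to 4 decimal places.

H = −Σ pᵢ log₂ pᵢ.
−0.04·log₂(0.04) = 0.1858
−0.13·log₂(0.13) = 0.3826
−0.15·log₂(0.15) = 0.4105
−0.25·log₂(0.25) = 0.5000
−0.25·log₂(0.25) = 0.5000
−0.13·log₂(0.13) = 0.3826
−0.05·log₂(0.05) = 0.2161
Sum ≈ 2.5777 → 2.5777 bits.

2.5777 bits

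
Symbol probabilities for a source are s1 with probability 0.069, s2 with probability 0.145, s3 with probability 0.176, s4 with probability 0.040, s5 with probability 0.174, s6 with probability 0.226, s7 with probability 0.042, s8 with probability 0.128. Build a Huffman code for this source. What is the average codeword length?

2.831 bits/symbol

Repeatedly combine the two least-probable nodes; the expected code length is the sum of the merged weights.
merge 1/25 + 21/500 → 41/500
merge 69/1000 + 41/500 → 151/1000
merge 16/125 + 29/200 → 273/1000
merge 151/1000 + 87/500 → 13/40
merge 22/125 + 113/500 → 201/500
merge 273/1000 + 13/40 → 299/500
merge 201/500 + 299/500 → 1
L = 41/500 + 151/1000 + 273/1000 + 13/40 + 201/500 + 299/500 + 1 = 2831/1000 = 2.831 bits/symbol.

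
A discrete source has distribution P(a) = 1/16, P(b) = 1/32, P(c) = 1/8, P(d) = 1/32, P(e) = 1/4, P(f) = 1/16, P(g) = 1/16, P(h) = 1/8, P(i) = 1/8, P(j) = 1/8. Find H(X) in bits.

Each probability is a power of 1/2, so log₂(1/p) is an integer.
H = Σ p·log₂(1/p) = 1/16·4 + 1/32·5 + 1/8·3 + 1/32·5 + 1/4·2 + 1/16·4 + 1/16·4 + 1/8·3 + 1/8·3 + 1/8·3 = 3.0625 bits.

3.0625 bits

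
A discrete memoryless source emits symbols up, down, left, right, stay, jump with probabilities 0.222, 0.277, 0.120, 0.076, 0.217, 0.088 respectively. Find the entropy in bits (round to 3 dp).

H = −Σ pᵢ log₂ pᵢ.
−0.222·log₂(0.222) = 0.4820
−0.277·log₂(0.277) = 0.5130
−0.120·log₂(0.120) = 0.3671
−0.076·log₂(0.076) = 0.2826
−0.217·log₂(0.217) = 0.4783
−0.088·log₂(0.088) = 0.3086
Sum ≈ 2.4316 → 2.432 bits.

2.432 bits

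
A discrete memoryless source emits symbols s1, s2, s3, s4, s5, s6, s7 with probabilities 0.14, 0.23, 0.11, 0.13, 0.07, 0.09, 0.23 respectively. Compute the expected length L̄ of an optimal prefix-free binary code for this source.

2.7 bits/symbol

Repeatedly combine the two least-probable nodes; the expected code length is the sum of the merged weights.
merge 7/100 + 9/100 → 4/25
merge 11/100 + 13/100 → 6/25
merge 7/50 + 4/25 → 3/10
merge 23/100 + 23/100 → 23/50
merge 6/25 + 3/10 → 27/50
merge 23/50 + 27/50 → 1
L = 4/25 + 6/25 + 3/10 + 23/50 + 27/50 + 1 = 27/10 = 2.7 bits/symbol.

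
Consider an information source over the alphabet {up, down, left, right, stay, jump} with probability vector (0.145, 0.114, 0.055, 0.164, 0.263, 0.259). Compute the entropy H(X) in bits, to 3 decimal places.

H = −Σ pᵢ log₂ pᵢ.
−0.145·log₂(0.145) = 0.4040
−0.114·log₂(0.114) = 0.3571
−0.055·log₂(0.055) = 0.2301
−0.164·log₂(0.164) = 0.4278
−0.263·log₂(0.263) = 0.5068
−0.259·log₂(0.259) = 0.5048
Sum ≈ 2.4305 → 2.431 bits.

2.431 bits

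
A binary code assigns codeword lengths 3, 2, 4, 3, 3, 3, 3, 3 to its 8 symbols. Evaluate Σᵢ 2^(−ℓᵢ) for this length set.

With common denominator 2^4 = 16: Σ 2^(−ℓᵢ) = 2/16 + 4/16 + 1/16 + 2/16 + 2/16 + 2/16 + 2/16 + 2/16 = 17/16 = 1.0625.

1.0625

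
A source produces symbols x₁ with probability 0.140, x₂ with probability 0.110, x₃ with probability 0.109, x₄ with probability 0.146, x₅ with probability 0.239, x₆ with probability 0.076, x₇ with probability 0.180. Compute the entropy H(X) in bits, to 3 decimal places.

2.723 bits

H = −Σ pᵢ log₂ pᵢ.
−0.140·log₂(0.140) = 0.3971
−0.110·log₂(0.110) = 0.3503
−0.109·log₂(0.109) = 0.3485
−0.146·log₂(0.146) = 0.4053
−0.239·log₂(0.239) = 0.4935
−0.076·log₂(0.076) = 0.2826
−0.180·log₂(0.180) = 0.4453
Sum ≈ 2.7226 → 2.723 bits.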